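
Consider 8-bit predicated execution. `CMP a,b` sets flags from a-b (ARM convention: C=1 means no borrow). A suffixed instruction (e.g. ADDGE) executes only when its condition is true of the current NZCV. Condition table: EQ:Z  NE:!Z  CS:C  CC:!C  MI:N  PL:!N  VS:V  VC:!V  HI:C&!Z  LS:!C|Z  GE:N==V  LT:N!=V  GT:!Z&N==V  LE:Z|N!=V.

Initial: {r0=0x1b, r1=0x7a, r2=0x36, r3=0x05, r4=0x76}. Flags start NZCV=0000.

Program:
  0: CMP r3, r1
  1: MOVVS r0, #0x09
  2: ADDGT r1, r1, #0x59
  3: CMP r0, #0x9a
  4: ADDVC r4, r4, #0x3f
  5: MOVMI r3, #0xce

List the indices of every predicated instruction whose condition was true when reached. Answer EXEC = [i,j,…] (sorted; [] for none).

0: ✓ CMP  NZCV=1000
1: · MOVVS
2: · ADDGT
3: ✓ CMP  NZCV=1001
4: · ADDVC
5: ✓ MOVMI  r3←0xce

EXEC = [5]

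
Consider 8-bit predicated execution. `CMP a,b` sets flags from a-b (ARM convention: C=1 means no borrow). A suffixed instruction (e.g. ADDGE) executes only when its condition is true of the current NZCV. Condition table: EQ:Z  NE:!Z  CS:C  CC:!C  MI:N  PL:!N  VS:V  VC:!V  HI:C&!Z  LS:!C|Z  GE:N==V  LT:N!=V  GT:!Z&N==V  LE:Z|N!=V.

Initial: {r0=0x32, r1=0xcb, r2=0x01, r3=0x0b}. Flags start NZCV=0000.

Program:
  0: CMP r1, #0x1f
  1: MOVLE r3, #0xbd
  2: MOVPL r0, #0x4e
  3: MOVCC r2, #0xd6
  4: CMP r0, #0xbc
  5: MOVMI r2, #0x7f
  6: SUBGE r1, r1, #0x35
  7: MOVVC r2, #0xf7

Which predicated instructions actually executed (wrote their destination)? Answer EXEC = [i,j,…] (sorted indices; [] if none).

0: ✓ CMP  NZCV=1010
1: ✓ MOVLE  r3←0xbd
2: · MOVPL
3: · MOVCC
4: ✓ CMP  NZCV=0000
5: · MOVMI
6: ✓ SUBGE  r1←0x96
7: ✓ MOVVC  r2←0xf7

EXEC = [1,6,7]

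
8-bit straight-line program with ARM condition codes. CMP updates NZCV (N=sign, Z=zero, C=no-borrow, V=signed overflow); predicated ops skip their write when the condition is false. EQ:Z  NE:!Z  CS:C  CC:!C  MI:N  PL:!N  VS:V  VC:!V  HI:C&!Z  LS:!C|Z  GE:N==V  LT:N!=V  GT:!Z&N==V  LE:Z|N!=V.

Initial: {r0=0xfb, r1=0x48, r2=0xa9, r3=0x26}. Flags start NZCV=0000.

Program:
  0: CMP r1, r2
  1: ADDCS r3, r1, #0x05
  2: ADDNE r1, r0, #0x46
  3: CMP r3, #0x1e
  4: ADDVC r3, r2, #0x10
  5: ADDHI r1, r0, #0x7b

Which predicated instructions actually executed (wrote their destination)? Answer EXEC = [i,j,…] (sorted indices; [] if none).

[0] flags=1001 → (cmp)
[1] flags=1001 CS?F → skip
[2] flags=1001 NE?T → r1=0x41
[3] flags=0010 → (cmp)
[4] flags=0010 VC?T → r3=0xb9
[5] flags=0010 HI?T → r1=0x76

EXEC = [2,4,5]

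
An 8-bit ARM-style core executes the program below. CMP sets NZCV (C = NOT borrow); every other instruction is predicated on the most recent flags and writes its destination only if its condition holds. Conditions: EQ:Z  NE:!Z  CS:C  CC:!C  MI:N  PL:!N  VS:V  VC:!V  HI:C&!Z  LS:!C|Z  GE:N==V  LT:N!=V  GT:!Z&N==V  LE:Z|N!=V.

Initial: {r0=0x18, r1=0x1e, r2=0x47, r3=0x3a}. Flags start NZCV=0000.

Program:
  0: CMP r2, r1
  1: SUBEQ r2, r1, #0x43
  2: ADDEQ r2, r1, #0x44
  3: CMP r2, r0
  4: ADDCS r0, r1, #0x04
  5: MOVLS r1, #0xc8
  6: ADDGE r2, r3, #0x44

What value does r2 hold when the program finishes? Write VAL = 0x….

0: ✓ CMP  NZCV=0010
1: · SUBEQ
2: · ADDEQ
3: ✓ CMP  NZCV=0010
4: ✓ ADDCS  r0←0x22
5: · MOVLS
6: ✓ ADDGE  r2←0x7e

VAL = 0x7e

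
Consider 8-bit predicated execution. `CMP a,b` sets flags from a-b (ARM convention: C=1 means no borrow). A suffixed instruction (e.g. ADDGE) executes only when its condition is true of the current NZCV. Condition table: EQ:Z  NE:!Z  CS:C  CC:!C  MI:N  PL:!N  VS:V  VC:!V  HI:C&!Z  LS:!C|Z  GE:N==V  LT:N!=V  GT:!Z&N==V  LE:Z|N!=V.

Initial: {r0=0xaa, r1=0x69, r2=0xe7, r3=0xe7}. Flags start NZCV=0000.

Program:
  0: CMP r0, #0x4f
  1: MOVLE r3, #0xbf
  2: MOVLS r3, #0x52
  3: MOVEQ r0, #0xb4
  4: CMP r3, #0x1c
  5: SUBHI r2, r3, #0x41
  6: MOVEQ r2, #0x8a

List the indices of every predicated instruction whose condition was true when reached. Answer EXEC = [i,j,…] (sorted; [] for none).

EXEC = [1,5]

[0] flags=0011 → (cmp)
[1] flags=0011 LE?T → r3=0xbf
[2] flags=0011 LS?F → skip
[3] flags=0011 EQ?F → skip
[4] flags=1010 → (cmp)
[5] flags=1010 HI?T → r2=0x7e
[6] flags=1010 EQ?F → skip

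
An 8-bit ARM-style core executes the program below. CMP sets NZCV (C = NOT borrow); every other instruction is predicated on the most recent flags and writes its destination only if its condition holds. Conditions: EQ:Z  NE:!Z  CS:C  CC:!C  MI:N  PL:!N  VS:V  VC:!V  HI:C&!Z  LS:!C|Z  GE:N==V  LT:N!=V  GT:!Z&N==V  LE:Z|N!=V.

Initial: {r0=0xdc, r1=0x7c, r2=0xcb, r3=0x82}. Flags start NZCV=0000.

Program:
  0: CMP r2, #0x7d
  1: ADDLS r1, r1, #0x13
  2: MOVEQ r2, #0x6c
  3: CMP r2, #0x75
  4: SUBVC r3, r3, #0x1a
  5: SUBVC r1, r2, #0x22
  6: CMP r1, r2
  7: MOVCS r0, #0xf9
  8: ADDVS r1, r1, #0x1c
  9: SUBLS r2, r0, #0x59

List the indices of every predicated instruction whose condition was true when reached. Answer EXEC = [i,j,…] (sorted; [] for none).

EXEC = [8,9]

0: ✓ CMP  NZCV=0011
1: · ADDLS
2: · MOVEQ
3: ✓ CMP  NZCV=0011
4: · SUBVC
5: · SUBVC
6: ✓ CMP  NZCV=1001
7: · MOVCS
8: ✓ ADDVS  r1←0x98
9: ✓ SUBLS  r2←0x83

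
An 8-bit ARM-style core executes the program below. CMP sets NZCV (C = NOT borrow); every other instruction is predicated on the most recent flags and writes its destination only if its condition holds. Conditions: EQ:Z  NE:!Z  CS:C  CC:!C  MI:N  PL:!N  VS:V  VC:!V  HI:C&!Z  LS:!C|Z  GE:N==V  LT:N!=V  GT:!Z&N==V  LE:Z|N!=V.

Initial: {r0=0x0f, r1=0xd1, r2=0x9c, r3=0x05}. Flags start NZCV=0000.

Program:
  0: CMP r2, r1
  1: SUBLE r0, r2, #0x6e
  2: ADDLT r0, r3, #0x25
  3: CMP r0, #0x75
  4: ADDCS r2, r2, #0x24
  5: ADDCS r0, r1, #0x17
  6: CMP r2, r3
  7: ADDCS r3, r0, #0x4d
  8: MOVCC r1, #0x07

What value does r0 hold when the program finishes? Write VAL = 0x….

0: ✓ CMP  NZCV=1000
1: ✓ SUBLE  r0←0x2e
2: ✓ ADDLT  r0←0x2a
3: ✓ CMP  NZCV=1000
4: · ADDCS
5: · ADDCS
6: ✓ CMP  NZCV=1010
7: ✓ ADDCS  r3←0x77
8: · MOVCC

VAL = 0x2a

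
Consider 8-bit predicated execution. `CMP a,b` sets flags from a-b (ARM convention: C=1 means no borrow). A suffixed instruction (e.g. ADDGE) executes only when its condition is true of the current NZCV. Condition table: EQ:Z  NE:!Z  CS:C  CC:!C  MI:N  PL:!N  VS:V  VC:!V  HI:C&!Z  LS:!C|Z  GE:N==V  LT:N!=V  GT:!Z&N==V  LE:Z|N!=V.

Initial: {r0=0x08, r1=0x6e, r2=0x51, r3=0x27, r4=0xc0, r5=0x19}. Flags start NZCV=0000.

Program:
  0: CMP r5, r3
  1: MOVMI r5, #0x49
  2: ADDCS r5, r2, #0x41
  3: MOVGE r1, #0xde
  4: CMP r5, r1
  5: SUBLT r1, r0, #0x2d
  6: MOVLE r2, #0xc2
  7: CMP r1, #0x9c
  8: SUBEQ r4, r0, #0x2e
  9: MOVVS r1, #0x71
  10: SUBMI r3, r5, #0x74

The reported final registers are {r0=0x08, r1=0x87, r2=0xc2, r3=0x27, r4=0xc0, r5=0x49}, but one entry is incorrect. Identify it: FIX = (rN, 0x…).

[0] flags=1000 → (cmp)
[1] flags=1000 MI?T → r5=0x49
[2] flags=1000 CS?F → skip
[3] flags=1000 GE?F → skip
[4] flags=1000 → (cmp)
[5] flags=1000 LT?T → r1=0xdb
[6] flags=1000 LE?T → r2=0xc2
[7] flags=0010 → (cmp)
[8] flags=0010 EQ?F → skip
[9] flags=0010 VS?F → skip
[10] flags=0010 MI?F → skip

FIX = (r1, 0xdb)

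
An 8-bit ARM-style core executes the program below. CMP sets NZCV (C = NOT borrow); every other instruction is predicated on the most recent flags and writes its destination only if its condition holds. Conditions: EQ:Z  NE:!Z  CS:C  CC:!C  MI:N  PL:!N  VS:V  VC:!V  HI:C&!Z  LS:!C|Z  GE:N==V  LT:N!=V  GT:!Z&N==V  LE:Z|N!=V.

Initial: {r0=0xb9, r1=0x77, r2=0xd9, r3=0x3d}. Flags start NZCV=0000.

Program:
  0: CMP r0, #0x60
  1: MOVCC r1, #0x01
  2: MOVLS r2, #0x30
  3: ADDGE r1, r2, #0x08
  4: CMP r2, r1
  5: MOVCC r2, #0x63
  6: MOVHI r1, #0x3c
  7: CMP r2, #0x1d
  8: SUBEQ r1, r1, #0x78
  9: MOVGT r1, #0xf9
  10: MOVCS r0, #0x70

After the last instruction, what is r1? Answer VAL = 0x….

VAL = 0x3c

0: ✓ CMP  NZCV=0011
1: · MOVCC
2: · MOVLS
3: · ADDGE
4: ✓ CMP  NZCV=0011
5: · MOVCC
6: ✓ MOVHI  r1←0x3c
7: ✓ CMP  NZCV=1010
8: · SUBEQ
9: · MOVGT
10: ✓ MOVCS  r0←0x70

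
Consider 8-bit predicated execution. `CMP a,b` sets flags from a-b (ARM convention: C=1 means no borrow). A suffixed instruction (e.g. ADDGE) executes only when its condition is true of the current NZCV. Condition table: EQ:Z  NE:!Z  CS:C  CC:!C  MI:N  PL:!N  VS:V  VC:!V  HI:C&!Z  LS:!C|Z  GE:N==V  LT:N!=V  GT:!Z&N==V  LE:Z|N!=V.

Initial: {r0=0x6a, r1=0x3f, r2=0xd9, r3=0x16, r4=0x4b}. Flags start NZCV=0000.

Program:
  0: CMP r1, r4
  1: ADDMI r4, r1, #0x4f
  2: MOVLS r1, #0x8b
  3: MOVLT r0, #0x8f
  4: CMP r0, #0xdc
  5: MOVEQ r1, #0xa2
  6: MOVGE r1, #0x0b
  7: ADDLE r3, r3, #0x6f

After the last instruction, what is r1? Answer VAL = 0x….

VAL = 0x8b

[0] flags=1000 → (cmp)
[1] flags=1000 MI?T → r4=0x8e
[2] flags=1000 LS?T → r1=0x8b
[3] flags=1000 LT?T → r0=0x8f
[4] flags=1000 → (cmp)
[5] flags=1000 EQ?F → skip
[6] flags=1000 GE?F → skip
[7] flags=1000 LE?T → r3=0x85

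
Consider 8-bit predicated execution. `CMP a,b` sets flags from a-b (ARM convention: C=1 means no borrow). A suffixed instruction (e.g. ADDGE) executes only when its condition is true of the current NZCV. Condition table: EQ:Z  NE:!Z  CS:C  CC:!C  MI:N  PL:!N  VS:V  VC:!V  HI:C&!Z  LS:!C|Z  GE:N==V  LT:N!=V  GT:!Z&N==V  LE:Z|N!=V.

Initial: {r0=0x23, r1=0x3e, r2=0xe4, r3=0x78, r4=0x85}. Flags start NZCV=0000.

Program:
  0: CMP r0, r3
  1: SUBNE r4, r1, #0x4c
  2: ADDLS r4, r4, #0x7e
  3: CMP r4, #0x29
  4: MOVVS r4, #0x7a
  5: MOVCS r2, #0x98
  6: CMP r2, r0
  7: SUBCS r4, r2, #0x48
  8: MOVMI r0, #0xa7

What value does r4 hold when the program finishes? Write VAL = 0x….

VAL = 0x50

[0] flags=1000 → (cmp)
[1] flags=1000 NE?T → r4=0xf2
[2] flags=1000 LS?T → r4=0x70
[3] flags=0010 → (cmp)
[4] flags=0010 VS?F → skip
[5] flags=0010 CS?T → r2=0x98
[6] flags=0011 → (cmp)
[7] flags=0011 CS?T → r4=0x50
[8] flags=0011 MI?F → skip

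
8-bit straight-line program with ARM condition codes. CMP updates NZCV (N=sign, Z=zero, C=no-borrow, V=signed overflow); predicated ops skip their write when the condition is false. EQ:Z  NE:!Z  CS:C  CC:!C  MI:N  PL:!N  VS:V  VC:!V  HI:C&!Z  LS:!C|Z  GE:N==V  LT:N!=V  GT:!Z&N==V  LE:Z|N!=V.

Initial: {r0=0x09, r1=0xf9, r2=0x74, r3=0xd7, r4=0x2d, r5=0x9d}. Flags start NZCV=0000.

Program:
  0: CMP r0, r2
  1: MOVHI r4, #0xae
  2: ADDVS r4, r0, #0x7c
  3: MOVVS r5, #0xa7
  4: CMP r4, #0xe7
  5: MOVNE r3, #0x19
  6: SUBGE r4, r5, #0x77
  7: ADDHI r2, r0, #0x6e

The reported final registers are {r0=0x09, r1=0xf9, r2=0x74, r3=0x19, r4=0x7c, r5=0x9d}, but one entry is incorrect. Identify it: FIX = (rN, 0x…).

0: ✓ CMP  NZCV=1000
1: · MOVHI
2: · ADDVS
3: · MOVVS
4: ✓ CMP  NZCV=0000
5: ✓ MOVNE  r3←0x19
6: ✓ SUBGE  r4←0x26
7: · ADDHI

FIX = (r4, 0x26)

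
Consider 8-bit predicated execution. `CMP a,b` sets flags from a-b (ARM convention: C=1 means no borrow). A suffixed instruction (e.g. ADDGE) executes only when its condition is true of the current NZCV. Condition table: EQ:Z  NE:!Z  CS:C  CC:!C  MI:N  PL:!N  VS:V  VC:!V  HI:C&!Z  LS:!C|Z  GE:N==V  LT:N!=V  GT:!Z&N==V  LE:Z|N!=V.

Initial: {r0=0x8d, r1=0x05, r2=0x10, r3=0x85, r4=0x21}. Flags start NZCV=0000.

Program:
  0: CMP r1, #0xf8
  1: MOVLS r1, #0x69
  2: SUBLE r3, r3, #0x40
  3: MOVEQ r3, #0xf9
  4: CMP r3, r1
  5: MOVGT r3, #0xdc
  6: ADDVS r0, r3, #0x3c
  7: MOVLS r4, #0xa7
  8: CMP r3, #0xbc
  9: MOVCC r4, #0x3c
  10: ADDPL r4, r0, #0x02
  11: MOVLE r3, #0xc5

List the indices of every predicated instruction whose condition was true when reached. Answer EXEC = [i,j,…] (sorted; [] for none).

0: ✓ CMP  NZCV=0000
1: ✓ MOVLS  r1←0x69
2: · SUBLE
3: · MOVEQ
4: ✓ CMP  NZCV=0011
5: · MOVGT
6: ✓ ADDVS  r0←0xc1
7: · MOVLS
8: ✓ CMP  NZCV=1000
9: ✓ MOVCC  r4←0x3c
10: · ADDPL
11: ✓ MOVLE  r3←0xc5

EXEC = [1,6,9,11]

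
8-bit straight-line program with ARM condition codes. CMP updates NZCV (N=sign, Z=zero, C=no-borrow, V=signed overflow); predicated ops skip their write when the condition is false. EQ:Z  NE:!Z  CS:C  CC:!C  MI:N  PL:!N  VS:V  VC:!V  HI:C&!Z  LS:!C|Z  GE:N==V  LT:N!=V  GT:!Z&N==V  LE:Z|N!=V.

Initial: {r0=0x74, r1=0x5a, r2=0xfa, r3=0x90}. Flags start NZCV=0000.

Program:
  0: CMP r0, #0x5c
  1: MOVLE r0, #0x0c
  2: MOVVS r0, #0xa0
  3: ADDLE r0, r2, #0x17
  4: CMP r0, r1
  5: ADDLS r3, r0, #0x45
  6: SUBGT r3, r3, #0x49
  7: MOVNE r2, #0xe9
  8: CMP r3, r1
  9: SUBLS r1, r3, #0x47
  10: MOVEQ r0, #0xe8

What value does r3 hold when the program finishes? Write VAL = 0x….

VAL = 0x47

[0] flags=0010 → (cmp)
[1] flags=0010 LE?F → skip
[2] flags=0010 VS?F → skip
[3] flags=0010 LE?F → skip
[4] flags=0010 → (cmp)
[5] flags=0010 LS?F → skip
[6] flags=0010 GT?T → r3=0x47
[7] flags=0010 NE?T → r2=0xe9
[8] flags=1000 → (cmp)
[9] flags=1000 LS?T → r1=0x00
[10] flags=1000 EQ?F → skip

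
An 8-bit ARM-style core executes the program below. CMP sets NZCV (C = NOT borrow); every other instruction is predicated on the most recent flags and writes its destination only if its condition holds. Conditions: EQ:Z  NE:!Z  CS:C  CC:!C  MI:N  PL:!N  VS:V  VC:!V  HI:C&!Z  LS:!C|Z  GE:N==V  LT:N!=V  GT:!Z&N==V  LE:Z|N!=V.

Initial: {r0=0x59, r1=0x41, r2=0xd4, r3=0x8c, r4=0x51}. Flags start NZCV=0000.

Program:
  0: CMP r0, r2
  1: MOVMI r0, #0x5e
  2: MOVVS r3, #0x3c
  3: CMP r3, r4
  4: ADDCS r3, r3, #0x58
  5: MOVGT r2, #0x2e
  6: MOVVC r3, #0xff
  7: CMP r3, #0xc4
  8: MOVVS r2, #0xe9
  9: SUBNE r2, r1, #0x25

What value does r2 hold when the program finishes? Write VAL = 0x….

VAL = 0x1c

0: ✓ CMP  NZCV=1001
1: ✓ MOVMI  r0←0x5e
2: ✓ MOVVS  r3←0x3c
3: ✓ CMP  NZCV=1000
4: · ADDCS
5: · MOVGT
6: ✓ MOVVC  r3←0xff
7: ✓ CMP  NZCV=0010
8: · MOVVS
9: ✓ SUBNE  r2←0x1c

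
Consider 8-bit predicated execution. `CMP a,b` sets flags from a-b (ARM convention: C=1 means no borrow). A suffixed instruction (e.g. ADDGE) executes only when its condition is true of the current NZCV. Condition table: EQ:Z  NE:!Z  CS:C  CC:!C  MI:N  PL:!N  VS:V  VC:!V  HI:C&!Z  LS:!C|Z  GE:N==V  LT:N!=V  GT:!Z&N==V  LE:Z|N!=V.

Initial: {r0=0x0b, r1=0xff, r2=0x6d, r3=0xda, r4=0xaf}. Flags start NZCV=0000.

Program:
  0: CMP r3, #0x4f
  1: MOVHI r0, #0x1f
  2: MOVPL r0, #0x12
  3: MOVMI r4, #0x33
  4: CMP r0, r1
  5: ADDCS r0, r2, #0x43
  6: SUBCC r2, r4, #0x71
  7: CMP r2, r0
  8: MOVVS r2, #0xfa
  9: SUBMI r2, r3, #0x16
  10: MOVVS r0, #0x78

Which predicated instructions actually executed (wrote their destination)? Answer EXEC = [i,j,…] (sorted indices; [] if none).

[0] flags=1010 → (cmp)
[1] flags=1010 HI?T → r0=0x1f
[2] flags=1010 PL?F → skip
[3] flags=1010 MI?T → r4=0x33
[4] flags=0000 → (cmp)
[5] flags=0000 CS?F → skip
[6] flags=0000 CC?T → r2=0xc2
[7] flags=1010 → (cmp)
[8] flags=1010 VS?F → skip
[9] flags=1010 MI?T → r2=0xc4
[10] flags=1010 VS?F → skip

EXEC = [1,3,6,9]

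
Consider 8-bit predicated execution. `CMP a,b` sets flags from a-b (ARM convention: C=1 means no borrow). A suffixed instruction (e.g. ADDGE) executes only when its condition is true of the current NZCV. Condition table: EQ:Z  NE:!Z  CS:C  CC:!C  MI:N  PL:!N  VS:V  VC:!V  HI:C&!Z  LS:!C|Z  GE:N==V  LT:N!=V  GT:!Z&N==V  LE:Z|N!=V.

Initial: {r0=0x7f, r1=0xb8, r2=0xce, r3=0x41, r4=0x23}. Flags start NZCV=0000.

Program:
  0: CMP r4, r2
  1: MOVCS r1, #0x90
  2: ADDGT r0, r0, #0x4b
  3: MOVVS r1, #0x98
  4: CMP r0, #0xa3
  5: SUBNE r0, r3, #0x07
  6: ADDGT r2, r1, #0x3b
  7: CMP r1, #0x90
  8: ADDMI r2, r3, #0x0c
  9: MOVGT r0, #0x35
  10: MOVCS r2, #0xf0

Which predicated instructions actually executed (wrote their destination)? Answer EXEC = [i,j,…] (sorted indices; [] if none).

EXEC = [2,5,6,9,10]

[0] flags=0000 → (cmp)
[1] flags=0000 CS?F → skip
[2] flags=0000 GT?T → r0=0xca
[3] flags=0000 VS?F → skip
[4] flags=0010 → (cmp)
[5] flags=0010 NE?T → r0=0x3a
[6] flags=0010 GT?T → r2=0xf3
[7] flags=0010 → (cmp)
[8] flags=0010 MI?F → skip
[9] flags=0010 GT?T → r0=0x35
[10] flags=0010 CS?T → r2=0xf0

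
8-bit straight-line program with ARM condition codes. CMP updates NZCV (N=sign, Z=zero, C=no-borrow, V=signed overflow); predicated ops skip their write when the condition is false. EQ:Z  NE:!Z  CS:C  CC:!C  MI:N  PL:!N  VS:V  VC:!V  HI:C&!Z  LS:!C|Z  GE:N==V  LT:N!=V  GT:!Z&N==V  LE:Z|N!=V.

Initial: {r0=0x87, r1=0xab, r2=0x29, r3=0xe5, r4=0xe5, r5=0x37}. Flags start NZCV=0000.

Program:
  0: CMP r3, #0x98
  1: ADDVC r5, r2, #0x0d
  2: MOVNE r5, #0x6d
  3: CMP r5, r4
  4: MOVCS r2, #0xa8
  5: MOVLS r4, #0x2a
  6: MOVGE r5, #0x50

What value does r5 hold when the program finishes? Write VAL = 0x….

VAL = 0x50

0: ✓ CMP  NZCV=0010
1: ✓ ADDVC  r5←0x36
2: ✓ MOVNE  r5←0x6d
3: ✓ CMP  NZCV=1001
4: · MOVCS
5: ✓ MOVLS  r4←0x2a
6: ✓ MOVGE  r5←0x50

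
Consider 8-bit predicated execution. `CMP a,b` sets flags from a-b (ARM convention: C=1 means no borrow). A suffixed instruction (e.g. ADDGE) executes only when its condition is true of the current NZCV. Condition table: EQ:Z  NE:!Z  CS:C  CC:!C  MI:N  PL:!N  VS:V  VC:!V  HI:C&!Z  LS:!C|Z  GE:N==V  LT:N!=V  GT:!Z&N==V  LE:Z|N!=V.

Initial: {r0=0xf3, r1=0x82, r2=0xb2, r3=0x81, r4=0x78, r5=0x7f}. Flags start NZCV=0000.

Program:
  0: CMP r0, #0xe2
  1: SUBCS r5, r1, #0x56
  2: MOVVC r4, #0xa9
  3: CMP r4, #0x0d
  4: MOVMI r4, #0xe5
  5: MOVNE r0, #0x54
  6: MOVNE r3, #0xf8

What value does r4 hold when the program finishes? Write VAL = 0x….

[0] flags=0010 → (cmp)
[1] flags=0010 CS?T → r5=0x2c
[2] flags=0010 VC?T → r4=0xa9
[3] flags=1010 → (cmp)
[4] flags=1010 MI?T → r4=0xe5
[5] flags=1010 NE?T → r0=0x54
[6] flags=1010 NE?T → r3=0xf8

VAL = 0xe5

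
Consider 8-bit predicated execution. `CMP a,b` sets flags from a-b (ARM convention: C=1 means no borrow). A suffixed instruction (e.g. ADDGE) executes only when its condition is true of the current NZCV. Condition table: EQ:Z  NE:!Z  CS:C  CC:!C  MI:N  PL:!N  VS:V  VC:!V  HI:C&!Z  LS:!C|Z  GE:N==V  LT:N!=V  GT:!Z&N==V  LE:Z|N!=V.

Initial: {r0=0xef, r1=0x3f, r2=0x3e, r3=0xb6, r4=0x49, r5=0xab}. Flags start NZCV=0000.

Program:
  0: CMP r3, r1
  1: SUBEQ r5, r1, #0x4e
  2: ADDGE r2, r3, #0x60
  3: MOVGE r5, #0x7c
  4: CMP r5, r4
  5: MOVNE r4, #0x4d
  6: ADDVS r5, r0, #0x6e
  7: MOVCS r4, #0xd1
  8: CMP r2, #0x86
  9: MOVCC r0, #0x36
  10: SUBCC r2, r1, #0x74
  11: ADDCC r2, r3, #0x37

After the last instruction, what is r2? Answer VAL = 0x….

0: ✓ CMP  NZCV=0011
1: · SUBEQ
2: · ADDGE
3: · MOVGE
4: ✓ CMP  NZCV=0011
5: ✓ MOVNE  r4←0x4d
6: ✓ ADDVS  r5←0x5d
7: ✓ MOVCS  r4←0xd1
8: ✓ CMP  NZCV=1001
9: ✓ MOVCC  r0←0x36
10: ✓ SUBCC  r2←0xcb
11: ✓ ADDCC  r2←0xed

VAL = 0xed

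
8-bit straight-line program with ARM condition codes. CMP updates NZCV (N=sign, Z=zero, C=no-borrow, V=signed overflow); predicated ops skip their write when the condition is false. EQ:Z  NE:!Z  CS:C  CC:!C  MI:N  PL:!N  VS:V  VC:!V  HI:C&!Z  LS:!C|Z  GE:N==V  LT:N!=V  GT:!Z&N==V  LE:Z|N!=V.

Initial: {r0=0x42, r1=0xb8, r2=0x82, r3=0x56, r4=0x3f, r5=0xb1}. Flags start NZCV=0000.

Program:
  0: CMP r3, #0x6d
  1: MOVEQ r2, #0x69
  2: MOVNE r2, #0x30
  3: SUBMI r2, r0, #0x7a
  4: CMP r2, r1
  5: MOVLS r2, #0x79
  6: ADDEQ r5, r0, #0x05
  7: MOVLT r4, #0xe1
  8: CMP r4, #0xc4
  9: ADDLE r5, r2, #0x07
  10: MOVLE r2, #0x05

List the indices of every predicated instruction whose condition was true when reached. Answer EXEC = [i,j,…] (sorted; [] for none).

0: ✓ CMP  NZCV=1000
1: · MOVEQ
2: ✓ MOVNE  r2←0x30
3: ✓ SUBMI  r2←0xc8
4: ✓ CMP  NZCV=0010
5: · MOVLS
6: · ADDEQ
7: · MOVLT
8: ✓ CMP  NZCV=0000
9: · ADDLE
10: · MOVLE

EXEC = [2,3]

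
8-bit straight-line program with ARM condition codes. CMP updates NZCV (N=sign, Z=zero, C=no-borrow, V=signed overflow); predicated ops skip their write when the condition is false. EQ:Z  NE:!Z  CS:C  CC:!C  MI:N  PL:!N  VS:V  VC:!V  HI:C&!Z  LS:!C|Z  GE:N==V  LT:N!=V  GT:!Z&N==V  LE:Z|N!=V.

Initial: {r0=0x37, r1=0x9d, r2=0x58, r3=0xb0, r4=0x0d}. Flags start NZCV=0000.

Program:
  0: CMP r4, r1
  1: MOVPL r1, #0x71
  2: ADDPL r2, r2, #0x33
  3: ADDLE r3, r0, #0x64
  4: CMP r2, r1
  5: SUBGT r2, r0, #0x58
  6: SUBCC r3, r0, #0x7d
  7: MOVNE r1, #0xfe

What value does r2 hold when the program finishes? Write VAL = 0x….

0: ✓ CMP  NZCV=0000
1: ✓ MOVPL  r1←0x71
2: ✓ ADDPL  r2←0x8b
3: · ADDLE
4: ✓ CMP  NZCV=0011
5: · SUBGT
6: · SUBCC
7: ✓ MOVNE  r1←0xfe

VAL = 0x8b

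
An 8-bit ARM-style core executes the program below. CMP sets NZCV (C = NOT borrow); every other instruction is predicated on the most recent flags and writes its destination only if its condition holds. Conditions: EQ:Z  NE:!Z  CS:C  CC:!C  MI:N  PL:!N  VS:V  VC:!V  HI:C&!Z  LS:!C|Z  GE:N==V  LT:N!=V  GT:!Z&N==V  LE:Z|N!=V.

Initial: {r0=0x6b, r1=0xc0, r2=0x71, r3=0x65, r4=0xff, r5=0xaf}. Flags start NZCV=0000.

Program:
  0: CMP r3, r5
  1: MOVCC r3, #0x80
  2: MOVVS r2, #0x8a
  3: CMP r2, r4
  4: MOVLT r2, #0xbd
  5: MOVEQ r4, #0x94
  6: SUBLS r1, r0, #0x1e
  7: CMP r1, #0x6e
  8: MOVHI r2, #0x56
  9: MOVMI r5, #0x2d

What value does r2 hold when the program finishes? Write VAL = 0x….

[0] flags=1001 → (cmp)
[1] flags=1001 CC?T → r3=0x80
[2] flags=1001 VS?T → r2=0x8a
[3] flags=1000 → (cmp)
[4] flags=1000 LT?T → r2=0xbd
[5] flags=1000 EQ?F → skip
[6] flags=1000 LS?T → r1=0x4d
[7] flags=1000 → (cmp)
[8] flags=1000 HI?F → skip
[9] flags=1000 MI?T → r5=0x2d

VAL = 0xbd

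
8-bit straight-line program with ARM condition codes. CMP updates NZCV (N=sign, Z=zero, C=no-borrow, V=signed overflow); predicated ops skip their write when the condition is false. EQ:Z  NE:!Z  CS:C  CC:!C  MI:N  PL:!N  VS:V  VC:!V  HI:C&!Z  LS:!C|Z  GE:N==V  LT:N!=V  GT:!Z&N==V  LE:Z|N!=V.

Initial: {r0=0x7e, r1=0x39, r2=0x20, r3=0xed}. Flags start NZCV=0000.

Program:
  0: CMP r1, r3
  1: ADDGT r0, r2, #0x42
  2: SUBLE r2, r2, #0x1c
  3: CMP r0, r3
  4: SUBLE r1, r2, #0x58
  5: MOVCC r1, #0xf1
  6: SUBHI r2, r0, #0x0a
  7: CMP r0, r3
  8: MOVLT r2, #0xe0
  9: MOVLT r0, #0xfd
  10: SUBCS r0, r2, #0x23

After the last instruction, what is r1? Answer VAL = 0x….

VAL = 0xf1

[0] flags=0000 → (cmp)
[1] flags=0000 GT?T → r0=0x62
[2] flags=0000 LE?F → skip
[3] flags=0000 → (cmp)
[4] flags=0000 LE?F → skip
[5] flags=0000 CC?T → r1=0xf1
[6] flags=0000 HI?F → skip
[7] flags=0000 → (cmp)
[8] flags=0000 LT?F → skip
[9] flags=0000 LT?F → skip
[10] flags=0000 CS?F → skip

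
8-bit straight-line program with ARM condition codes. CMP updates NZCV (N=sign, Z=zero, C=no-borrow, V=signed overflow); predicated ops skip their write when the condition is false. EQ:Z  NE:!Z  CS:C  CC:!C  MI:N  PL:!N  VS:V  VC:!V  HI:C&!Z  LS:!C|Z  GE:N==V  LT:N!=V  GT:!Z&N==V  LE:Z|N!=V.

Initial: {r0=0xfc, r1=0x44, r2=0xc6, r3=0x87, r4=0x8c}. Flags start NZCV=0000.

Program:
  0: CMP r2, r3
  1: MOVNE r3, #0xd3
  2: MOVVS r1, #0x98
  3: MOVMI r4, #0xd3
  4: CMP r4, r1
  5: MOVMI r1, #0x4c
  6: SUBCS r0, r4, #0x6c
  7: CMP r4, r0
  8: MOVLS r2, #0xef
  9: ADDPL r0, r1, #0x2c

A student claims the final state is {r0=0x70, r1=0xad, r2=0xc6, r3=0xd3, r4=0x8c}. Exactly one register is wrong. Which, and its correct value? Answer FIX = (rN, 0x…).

[0] flags=0010 → (cmp)
[1] flags=0010 NE?T → r3=0xd3
[2] flags=0010 VS?F → skip
[3] flags=0010 MI?F → skip
[4] flags=0011 → (cmp)
[5] flags=0011 MI?F → skip
[6] flags=0011 CS?T → r0=0x20
[7] flags=0011 → (cmp)
[8] flags=0011 LS?F → skip
[9] flags=0011 PL?T → r0=0x70

FIX = (r1, 0x44)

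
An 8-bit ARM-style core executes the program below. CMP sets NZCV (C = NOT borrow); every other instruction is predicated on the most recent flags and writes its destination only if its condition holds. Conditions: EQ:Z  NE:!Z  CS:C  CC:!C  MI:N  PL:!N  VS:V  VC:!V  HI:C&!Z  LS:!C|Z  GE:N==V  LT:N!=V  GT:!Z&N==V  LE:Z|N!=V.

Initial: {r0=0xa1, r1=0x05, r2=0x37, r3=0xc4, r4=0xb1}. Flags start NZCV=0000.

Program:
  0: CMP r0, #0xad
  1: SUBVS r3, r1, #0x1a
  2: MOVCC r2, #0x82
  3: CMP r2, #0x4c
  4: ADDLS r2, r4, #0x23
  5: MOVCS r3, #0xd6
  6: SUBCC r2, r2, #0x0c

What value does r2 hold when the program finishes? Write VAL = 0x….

VAL = 0x82

[0] flags=1000 → (cmp)
[1] flags=1000 VS?F → skip
[2] flags=1000 CC?T → r2=0x82
[3] flags=0011 → (cmp)
[4] flags=0011 LS?F → skip
[5] flags=0011 CS?T → r3=0xd6
[6] flags=0011 CC?F → skip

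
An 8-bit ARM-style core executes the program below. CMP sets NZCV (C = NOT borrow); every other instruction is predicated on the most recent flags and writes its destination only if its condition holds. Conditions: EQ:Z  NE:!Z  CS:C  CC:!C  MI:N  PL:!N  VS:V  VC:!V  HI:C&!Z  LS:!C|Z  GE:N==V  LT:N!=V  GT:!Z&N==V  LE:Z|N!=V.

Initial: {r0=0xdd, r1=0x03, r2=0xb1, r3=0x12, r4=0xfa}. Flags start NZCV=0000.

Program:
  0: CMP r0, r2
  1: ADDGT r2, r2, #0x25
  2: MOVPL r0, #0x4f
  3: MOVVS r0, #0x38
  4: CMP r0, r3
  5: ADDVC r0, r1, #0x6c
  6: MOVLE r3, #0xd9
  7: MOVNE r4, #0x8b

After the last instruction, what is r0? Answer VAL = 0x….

[0] flags=0010 → (cmp)
[1] flags=0010 GT?T → r2=0xd6
[2] flags=0010 PL?T → r0=0x4f
[3] flags=0010 VS?F → skip
[4] flags=0010 → (cmp)
[5] flags=0010 VC?T → r0=0x6f
[6] flags=0010 LE?F → skip
[7] flags=0010 NE?T → r4=0x8b

VAL = 0x6f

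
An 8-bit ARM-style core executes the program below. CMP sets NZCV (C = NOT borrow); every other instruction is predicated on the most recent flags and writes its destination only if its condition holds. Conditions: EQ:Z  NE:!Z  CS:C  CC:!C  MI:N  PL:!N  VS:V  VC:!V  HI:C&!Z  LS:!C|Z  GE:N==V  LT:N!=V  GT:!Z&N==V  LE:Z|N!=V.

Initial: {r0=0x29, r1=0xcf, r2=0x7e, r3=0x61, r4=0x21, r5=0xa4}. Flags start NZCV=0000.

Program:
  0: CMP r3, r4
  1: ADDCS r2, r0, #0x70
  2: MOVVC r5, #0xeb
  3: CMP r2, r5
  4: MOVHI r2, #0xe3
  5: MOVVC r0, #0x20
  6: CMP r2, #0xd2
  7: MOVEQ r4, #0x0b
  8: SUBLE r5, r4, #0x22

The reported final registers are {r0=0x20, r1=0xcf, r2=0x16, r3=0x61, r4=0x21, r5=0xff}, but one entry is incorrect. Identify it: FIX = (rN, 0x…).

[0] flags=0010 → (cmp)
[1] flags=0010 CS?T → r2=0x99
[2] flags=0010 VC?T → r5=0xeb
[3] flags=1000 → (cmp)
[4] flags=1000 HI?F → skip
[5] flags=1000 VC?T → r0=0x20
[6] flags=1000 → (cmp)
[7] flags=1000 EQ?F → skip
[8] flags=1000 LE?T → r5=0xff

FIX = (r2, 0x99)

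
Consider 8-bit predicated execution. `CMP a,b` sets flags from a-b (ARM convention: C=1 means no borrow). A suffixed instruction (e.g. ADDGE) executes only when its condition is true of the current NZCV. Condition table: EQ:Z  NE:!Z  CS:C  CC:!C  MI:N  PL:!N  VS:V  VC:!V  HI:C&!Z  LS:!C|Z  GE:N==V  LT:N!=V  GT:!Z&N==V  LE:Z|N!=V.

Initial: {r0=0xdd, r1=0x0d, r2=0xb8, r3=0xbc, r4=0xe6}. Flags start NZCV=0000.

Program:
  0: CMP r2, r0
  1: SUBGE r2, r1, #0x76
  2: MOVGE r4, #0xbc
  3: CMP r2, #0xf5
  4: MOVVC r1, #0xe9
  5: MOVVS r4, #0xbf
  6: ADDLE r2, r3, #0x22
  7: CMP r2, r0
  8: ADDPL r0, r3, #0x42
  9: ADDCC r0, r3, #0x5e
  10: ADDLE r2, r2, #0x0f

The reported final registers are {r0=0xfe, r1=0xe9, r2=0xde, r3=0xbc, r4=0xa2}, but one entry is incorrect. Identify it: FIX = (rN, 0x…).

[0] flags=1000 → (cmp)
[1] flags=1000 GE?F → skip
[2] flags=1000 GE?F → skip
[3] flags=1000 → (cmp)
[4] flags=1000 VC?T → r1=0xe9
[5] flags=1000 VS?F → skip
[6] flags=1000 LE?T → r2=0xde
[7] flags=0010 → (cmp)
[8] flags=0010 PL?T → r0=0xfe
[9] flags=0010 CC?F → skip
[10] flags=0010 LE?F → skip

FIX = (r4, 0xe6)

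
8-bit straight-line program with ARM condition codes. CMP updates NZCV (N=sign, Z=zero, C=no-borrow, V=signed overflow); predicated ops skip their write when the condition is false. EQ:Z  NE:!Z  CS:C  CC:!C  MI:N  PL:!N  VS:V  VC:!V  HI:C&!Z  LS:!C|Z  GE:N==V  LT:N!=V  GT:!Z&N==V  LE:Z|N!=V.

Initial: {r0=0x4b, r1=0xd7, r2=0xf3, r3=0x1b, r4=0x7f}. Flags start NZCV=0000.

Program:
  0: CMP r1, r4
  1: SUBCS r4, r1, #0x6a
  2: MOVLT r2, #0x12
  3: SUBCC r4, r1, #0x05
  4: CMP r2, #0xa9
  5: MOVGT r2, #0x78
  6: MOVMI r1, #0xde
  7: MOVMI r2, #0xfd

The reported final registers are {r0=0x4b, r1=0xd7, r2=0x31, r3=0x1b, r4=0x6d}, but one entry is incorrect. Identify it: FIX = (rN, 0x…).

0: ✓ CMP  NZCV=0011
1: ✓ SUBCS  r4←0x6d
2: ✓ MOVLT  r2←0x12
3: · SUBCC
4: ✓ CMP  NZCV=0000
5: ✓ MOVGT  r2←0x78
6: · MOVMI
7: · MOVMI

FIX = (r2, 0x78)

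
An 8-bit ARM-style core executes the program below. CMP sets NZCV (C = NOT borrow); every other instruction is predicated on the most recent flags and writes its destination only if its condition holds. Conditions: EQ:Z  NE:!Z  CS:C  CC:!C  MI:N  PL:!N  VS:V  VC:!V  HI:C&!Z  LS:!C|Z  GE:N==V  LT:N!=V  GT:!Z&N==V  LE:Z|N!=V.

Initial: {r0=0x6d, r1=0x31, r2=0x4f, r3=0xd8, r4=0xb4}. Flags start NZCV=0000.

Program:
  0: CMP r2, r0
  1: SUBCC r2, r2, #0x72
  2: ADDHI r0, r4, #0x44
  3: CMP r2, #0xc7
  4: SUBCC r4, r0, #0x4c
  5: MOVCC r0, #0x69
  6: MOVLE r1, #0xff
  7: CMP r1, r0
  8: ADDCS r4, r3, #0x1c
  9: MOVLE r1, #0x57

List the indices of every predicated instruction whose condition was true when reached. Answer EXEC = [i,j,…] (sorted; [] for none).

EXEC = [1,9]

0: ✓ CMP  NZCV=1000
1: ✓ SUBCC  r2←0xdd
2: · ADDHI
3: ✓ CMP  NZCV=0010
4: · SUBCC
5: · MOVCC
6: · MOVLE
7: ✓ CMP  NZCV=1000
8: · ADDCS
9: ✓ MOVLE  r1←0x57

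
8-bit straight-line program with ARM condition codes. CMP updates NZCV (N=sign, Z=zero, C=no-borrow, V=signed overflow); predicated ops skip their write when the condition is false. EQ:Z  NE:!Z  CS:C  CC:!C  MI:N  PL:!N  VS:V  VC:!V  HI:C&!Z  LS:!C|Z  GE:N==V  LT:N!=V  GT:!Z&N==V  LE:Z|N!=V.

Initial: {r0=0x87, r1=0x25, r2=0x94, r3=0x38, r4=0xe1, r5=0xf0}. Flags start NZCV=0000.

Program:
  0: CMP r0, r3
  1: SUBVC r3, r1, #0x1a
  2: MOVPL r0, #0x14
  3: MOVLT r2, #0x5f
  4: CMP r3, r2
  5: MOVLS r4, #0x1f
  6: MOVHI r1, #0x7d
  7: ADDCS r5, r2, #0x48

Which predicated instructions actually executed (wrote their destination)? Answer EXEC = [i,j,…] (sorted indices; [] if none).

EXEC = [2,3,5]

[0] flags=0011 → (cmp)
[1] flags=0011 VC?F → skip
[2] flags=0011 PL?T → r0=0x14
[3] flags=0011 LT?T → r2=0x5f
[4] flags=1000 → (cmp)
[5] flags=1000 LS?T → r4=0x1f
[6] flags=1000 HI?F → skip
[7] flags=1000 CS?F → skip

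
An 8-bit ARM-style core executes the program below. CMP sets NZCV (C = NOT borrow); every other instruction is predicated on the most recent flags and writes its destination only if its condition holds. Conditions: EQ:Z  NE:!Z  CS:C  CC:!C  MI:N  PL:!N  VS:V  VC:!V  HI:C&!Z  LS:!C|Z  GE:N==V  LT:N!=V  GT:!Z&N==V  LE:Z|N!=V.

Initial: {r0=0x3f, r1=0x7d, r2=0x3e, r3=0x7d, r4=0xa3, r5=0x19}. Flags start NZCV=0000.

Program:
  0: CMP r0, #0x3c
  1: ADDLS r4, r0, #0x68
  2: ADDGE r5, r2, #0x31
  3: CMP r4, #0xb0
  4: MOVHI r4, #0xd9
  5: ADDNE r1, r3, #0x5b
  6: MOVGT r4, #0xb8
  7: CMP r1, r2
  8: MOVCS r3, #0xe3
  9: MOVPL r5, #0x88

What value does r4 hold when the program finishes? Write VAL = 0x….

0: ✓ CMP  NZCV=0010
1: · ADDLS
2: ✓ ADDGE  r5←0x6f
3: ✓ CMP  NZCV=1000
4: · MOVHI
5: ✓ ADDNE  r1←0xd8
6: · MOVGT
7: ✓ CMP  NZCV=1010
8: ✓ MOVCS  r3←0xe3
9: · MOVPL

VAL = 0xa3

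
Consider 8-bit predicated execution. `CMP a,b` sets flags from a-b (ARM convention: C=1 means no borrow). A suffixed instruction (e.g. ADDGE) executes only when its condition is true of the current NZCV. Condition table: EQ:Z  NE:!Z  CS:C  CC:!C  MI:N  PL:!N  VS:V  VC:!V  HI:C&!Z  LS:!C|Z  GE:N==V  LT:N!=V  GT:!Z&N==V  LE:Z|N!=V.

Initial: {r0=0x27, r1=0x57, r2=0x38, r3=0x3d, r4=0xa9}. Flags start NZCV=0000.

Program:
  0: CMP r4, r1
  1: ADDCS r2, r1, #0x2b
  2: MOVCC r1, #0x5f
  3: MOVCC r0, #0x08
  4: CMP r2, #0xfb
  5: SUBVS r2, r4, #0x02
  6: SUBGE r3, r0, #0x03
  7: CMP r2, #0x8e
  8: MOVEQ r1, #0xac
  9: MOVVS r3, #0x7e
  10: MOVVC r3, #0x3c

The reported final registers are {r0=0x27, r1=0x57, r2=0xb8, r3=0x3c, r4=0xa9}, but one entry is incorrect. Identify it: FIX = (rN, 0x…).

0: ✓ CMP  NZCV=0011
1: ✓ ADDCS  r2←0x82
2: · MOVCC
3: · MOVCC
4: ✓ CMP  NZCV=1000
5: · SUBVS
6: · SUBGE
7: ✓ CMP  NZCV=1000
8: · MOVEQ
9: · MOVVS
10: ✓ MOVVC  r3←0x3c

FIX = (r2, 0x82)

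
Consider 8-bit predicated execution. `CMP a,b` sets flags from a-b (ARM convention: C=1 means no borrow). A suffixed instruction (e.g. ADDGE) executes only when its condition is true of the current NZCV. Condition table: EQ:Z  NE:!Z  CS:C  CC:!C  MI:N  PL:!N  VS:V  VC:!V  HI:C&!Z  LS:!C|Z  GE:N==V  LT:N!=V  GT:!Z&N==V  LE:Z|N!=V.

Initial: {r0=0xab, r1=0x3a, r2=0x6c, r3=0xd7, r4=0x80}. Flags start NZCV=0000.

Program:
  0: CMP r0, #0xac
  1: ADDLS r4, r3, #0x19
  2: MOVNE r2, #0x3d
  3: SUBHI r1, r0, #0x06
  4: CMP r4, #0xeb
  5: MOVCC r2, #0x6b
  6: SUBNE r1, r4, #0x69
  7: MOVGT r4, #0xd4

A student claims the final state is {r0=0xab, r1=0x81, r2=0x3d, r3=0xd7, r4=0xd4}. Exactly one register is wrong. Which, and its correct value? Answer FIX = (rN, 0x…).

0: ✓ CMP  NZCV=1000
1: ✓ ADDLS  r4←0xf0
2: ✓ MOVNE  r2←0x3d
3: · SUBHI
4: ✓ CMP  NZCV=0010
5: · MOVCC
6: ✓ SUBNE  r1←0x87
7: ✓ MOVGT  r4←0xd4

FIX = (r1, 0x87)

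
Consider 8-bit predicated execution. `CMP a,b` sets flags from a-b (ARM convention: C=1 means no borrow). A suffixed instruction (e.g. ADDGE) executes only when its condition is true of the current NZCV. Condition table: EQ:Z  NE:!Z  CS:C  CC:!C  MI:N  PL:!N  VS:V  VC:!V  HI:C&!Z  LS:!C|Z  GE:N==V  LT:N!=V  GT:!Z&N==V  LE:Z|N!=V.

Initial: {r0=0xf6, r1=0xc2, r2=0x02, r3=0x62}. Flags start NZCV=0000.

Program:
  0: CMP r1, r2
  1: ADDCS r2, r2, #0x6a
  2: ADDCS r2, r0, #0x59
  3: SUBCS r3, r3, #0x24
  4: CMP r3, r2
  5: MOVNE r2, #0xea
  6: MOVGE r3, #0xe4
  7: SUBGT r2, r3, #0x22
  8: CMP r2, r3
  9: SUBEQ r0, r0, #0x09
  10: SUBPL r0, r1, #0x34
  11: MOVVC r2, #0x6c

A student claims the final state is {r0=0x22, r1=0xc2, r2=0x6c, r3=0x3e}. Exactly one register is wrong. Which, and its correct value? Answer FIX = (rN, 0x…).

FIX = (r0, 0xf6)

0: ✓ CMP  NZCV=1010
1: ✓ ADDCS  r2←0x6c
2: ✓ ADDCS  r2←0x4f
3: ✓ SUBCS  r3←0x3e
4: ✓ CMP  NZCV=1000
5: ✓ MOVNE  r2←0xea
6: · MOVGE
7: · SUBGT
8: ✓ CMP  NZCV=1010
9: · SUBEQ
10: · SUBPL
11: ✓ MOVVC  r2←0x6c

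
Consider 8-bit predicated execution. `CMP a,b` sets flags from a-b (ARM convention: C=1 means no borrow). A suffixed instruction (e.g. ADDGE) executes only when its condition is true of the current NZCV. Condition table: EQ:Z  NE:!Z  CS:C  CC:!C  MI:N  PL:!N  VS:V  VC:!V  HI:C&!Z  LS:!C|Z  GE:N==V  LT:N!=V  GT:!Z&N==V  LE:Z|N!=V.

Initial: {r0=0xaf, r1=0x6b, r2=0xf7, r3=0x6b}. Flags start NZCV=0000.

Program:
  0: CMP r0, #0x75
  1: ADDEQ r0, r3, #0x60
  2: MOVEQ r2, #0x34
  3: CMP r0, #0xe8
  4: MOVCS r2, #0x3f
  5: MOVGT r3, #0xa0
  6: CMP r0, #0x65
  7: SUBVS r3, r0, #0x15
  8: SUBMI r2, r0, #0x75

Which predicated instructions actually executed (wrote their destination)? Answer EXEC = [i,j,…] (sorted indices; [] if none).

EXEC = [7]

0: ✓ CMP  NZCV=0011
1: · ADDEQ
2: · MOVEQ
3: ✓ CMP  NZCV=1000
4: · MOVCS
5: · MOVGT
6: ✓ CMP  NZCV=0011
7: ✓ SUBVS  r3←0x9a
8: · SUBMI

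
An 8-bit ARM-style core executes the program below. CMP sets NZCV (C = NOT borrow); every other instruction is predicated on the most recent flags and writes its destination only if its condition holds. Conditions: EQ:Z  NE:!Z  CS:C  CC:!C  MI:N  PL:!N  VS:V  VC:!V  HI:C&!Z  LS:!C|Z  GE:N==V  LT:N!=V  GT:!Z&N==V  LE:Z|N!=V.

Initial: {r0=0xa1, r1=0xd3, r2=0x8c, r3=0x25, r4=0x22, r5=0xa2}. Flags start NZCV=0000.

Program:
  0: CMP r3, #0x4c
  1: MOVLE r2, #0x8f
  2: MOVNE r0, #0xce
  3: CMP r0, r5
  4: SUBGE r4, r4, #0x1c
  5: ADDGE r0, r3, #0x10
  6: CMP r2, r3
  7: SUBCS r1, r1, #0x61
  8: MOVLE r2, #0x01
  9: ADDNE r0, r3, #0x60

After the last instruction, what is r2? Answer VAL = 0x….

VAL = 0x01

0: ✓ CMP  NZCV=1000
1: ✓ MOVLE  r2←0x8f
2: ✓ MOVNE  r0←0xce
3: ✓ CMP  NZCV=0010
4: ✓ SUBGE  r4←0x06
5: ✓ ADDGE  r0←0x35
6: ✓ CMP  NZCV=0011
7: ✓ SUBCS  r1←0x72
8: ✓ MOVLE  r2←0x01
9: ✓ ADDNE  r0←0x85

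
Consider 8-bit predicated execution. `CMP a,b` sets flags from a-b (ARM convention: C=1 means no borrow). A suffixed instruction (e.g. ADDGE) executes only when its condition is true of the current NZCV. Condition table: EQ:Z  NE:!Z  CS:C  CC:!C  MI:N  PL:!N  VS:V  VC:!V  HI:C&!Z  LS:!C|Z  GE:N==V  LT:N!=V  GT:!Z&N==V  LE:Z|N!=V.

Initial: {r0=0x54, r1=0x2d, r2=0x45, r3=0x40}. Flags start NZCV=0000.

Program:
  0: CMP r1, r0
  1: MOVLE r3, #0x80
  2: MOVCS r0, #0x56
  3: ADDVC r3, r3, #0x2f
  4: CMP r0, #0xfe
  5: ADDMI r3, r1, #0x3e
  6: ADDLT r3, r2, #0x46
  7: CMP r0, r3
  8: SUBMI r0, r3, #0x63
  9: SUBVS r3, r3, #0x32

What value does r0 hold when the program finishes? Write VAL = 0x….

0: ✓ CMP  NZCV=1000
1: ✓ MOVLE  r3←0x80
2: · MOVCS
3: ✓ ADDVC  r3←0xaf
4: ✓ CMP  NZCV=0000
5: · ADDMI
6: · ADDLT
7: ✓ CMP  NZCV=1001
8: ✓ SUBMI  r0←0x4c
9: ✓ SUBVS  r3←0x7d

VAL = 0x4c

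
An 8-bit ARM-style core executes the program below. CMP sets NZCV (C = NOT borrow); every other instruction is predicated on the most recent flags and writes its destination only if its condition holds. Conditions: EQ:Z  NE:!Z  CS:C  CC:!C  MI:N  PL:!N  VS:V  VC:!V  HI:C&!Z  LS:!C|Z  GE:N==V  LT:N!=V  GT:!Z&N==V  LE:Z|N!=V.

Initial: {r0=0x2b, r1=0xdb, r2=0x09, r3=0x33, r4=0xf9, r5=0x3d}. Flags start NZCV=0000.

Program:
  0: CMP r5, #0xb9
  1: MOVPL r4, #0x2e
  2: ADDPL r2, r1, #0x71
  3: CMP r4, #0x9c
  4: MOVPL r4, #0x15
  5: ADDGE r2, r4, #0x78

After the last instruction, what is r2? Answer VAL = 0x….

0: ✓ CMP  NZCV=1001
1: · MOVPL
2: · ADDPL
3: ✓ CMP  NZCV=0010
4: ✓ MOVPL  r4←0x15
5: ✓ ADDGE  r2←0x8d

VAL = 0x8d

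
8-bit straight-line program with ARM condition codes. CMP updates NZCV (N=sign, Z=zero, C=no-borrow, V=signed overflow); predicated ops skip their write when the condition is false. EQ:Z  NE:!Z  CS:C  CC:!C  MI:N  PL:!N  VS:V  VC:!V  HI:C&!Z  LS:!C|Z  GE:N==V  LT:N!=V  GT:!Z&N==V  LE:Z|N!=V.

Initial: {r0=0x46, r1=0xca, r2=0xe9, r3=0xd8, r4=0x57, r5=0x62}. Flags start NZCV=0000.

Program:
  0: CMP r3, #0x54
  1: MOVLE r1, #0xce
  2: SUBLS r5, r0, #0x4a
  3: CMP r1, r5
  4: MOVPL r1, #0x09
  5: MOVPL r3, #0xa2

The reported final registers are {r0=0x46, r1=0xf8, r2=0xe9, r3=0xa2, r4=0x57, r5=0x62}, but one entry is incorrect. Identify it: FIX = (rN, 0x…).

0: ✓ CMP  NZCV=1010
1: ✓ MOVLE  r1←0xce
2: · SUBLS
3: ✓ CMP  NZCV=0011
4: ✓ MOVPL  r1←0x09
5: ✓ MOVPL  r3←0xa2

FIX = (r1, 0x09)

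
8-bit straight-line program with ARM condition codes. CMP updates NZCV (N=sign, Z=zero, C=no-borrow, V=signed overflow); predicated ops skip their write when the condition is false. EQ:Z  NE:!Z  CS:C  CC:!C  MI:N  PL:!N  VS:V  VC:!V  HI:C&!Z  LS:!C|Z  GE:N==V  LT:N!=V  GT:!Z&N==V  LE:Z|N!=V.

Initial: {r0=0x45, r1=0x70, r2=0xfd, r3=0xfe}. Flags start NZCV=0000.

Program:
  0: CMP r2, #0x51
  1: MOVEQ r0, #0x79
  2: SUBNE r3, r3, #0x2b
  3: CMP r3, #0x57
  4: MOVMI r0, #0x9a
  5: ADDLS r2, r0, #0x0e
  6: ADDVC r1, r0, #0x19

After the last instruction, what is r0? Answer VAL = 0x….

VAL = 0x45

[0] flags=1010 → (cmp)
[1] flags=1010 EQ?F → skip
[2] flags=1010 NE?T → r3=0xd3
[3] flags=0011 → (cmp)
[4] flags=0011 MI?F → skip
[5] flags=0011 LS?F → skip
[6] flags=0011 VC?F → skip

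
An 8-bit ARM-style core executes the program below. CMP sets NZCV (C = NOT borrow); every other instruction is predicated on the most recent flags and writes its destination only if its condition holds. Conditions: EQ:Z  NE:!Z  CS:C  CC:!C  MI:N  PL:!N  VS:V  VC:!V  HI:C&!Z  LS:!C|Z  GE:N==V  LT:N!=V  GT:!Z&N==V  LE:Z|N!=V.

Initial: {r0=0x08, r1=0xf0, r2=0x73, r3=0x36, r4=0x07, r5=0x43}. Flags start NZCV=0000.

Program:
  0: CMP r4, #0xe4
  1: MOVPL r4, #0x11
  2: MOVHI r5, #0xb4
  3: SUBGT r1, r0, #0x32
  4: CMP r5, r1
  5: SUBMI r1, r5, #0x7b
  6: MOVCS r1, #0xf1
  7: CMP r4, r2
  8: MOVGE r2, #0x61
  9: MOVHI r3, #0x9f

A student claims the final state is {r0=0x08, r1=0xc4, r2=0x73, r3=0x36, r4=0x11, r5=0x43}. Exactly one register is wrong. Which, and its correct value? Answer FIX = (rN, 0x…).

[0] flags=0000 → (cmp)
[1] flags=0000 PL?T → r4=0x11
[2] flags=0000 HI?F → skip
[3] flags=0000 GT?T → r1=0xd6
[4] flags=0000 → (cmp)
[5] flags=0000 MI?F → skip
[6] flags=0000 CS?F → skip
[7] flags=1000 → (cmp)
[8] flags=1000 GE?F → skip
[9] flags=1000 HI?F → skip

FIX = (r1, 0xd6)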